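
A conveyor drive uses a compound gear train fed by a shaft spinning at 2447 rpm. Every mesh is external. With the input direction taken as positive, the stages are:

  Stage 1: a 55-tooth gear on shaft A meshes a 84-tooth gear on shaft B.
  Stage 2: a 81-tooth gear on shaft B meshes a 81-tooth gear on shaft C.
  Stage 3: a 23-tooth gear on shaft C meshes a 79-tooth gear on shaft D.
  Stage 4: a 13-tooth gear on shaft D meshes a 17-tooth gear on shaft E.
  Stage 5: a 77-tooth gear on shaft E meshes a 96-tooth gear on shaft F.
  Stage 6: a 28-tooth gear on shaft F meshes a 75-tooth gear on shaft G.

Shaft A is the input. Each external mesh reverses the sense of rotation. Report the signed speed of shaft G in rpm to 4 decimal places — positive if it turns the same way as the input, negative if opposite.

Stage 1 [55T→84T]: ω = 2447.0000×55/84 = 1602.2024 rpm, dir flips to −; running = −1602.2024
Stage 2 [81T→81T]: ω = 1602.2024×81/81 = 1602.2024 rpm, dir flips to +; running = +1602.2024
Stage 3 [23T→79T]: ω = 1602.2024×23/79 = 466.4640 rpm, dir flips to −; running = −466.4640
Stage 4 [13T→17T]: ω = 466.4640×13/17 = 356.7078 rpm, dir flips to +; running = +356.7078
Stage 5 [77T→96T]: ω = 356.7078×77/96 = 286.1093 rpm, dir flips to −; running = −286.1093
Stage 6 [28T→75T]: ω = 286.1093×28/75 = 106.8142 rpm, dir flips to +; running = +106.8142

+106.8142 rpm (same as input, |ω| = 106.8142 rpm)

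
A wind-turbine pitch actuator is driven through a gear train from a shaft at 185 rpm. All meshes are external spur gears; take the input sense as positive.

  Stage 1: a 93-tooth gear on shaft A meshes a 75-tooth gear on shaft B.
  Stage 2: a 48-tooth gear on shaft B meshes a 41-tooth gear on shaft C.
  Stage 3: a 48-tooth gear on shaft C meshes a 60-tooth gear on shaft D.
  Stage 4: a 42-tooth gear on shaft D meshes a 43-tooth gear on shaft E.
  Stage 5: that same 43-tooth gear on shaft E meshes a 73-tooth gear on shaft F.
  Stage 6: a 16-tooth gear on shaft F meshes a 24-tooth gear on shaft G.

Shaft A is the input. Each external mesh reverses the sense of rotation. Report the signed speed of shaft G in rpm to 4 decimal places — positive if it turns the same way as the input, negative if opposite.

+82.4092 rpm (same as input, |ω| = 82.4092 rpm)

Stage 1 [93T→75T]: ω = 185.0000×93/75 = 229.4000 rpm, dir flips to −; running = −229.4000
Stage 2 [48T→41T]: ω = 229.4000×48/41 = 268.5659 rpm, dir flips to +; running = +268.5659
Stage 3 [48T→60T]: ω = 268.5659×48/60 = 214.8527 rpm, dir flips to −; running = −214.8527
Stage 4 [42T→43T]: ω = 214.8527×42/43 = 209.8561 rpm, dir flips to +; running = +209.8561
Stage 5 [43T→73T]: ω = 209.8561×43/73 = 123.6139 rpm, dir flips to −; running = −123.6139
Stage 6 [16T→24T]: ω = 123.6139×16/24 = 82.4092 rpm, dir flips to +; running = +82.4092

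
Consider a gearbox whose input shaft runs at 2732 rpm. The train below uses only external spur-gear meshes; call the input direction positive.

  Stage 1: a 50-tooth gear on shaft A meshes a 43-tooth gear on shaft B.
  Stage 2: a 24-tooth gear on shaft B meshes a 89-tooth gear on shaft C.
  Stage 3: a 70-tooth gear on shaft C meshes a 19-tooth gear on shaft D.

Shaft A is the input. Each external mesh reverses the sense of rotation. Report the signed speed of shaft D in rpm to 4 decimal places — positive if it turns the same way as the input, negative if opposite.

Stage 1 [50T→43T]: ω = 2732.0000×50/43 = 3176.7442 rpm, dir flips to −; running = −3176.7442
Stage 2 [24T→89T]: ω = 3176.7442×24/89 = 856.6501 rpm, dir flips to +; running = +856.6501
Stage 3 [70T→19T]: ω = 856.6501×70/19 = 3156.0794 rpm, dir flips to −; running = −3156.0794

-3156.0794 rpm (opposite to input, |ω| = 3156.0794 rpm)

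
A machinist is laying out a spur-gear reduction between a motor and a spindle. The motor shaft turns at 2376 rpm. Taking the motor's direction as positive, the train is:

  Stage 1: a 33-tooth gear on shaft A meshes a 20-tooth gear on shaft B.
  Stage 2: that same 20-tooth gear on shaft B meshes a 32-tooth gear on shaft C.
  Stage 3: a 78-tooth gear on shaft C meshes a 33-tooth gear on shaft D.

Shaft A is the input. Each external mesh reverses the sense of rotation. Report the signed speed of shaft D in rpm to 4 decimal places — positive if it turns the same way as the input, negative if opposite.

Stage 1 [33T→20T]: ω = 2376.0000×33/20 = 3920.4000 rpm, dir flips to −; running = −3920.4000
Stage 2 [20T→32T]: ω = 3920.4000×20/32 = 2450.2500 rpm, dir flips to +; running = +2450.2500
Stage 3 [78T→33T]: ω = 2450.2500×78/33 = 5791.5000 rpm, dir flips to −; running = −5791.5000

-5791.5000 rpm (opposite to input, |ω| = 5791.5000 rpm)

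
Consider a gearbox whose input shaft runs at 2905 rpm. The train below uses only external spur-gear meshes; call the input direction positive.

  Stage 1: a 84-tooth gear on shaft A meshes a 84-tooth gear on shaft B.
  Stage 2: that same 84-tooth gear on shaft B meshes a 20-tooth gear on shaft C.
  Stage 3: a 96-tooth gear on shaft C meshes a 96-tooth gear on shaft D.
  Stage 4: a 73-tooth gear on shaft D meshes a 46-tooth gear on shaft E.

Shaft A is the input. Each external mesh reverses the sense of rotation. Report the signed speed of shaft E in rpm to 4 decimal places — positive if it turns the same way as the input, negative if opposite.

+19362.4565 rpm (same as input, |ω| = 19362.4565 rpm)

Stage 1 [84T→84T]: ω = 2905.0000×84/84 = 2905.0000 rpm, dir flips to −; running = −2905.0000
Stage 2 [84T→20T]: ω = 2905.0000×84/20 = 12201.0000 rpm, dir flips to +; running = +12201.0000
Stage 3 [96T→96T]: ω = 12201.0000×96/96 = 12201.0000 rpm, dir flips to −; running = −12201.0000
Stage 4 [73T→46T]: ω = 12201.0000×73/46 = 19362.4565 rpm, dir flips to +; running = +19362.4565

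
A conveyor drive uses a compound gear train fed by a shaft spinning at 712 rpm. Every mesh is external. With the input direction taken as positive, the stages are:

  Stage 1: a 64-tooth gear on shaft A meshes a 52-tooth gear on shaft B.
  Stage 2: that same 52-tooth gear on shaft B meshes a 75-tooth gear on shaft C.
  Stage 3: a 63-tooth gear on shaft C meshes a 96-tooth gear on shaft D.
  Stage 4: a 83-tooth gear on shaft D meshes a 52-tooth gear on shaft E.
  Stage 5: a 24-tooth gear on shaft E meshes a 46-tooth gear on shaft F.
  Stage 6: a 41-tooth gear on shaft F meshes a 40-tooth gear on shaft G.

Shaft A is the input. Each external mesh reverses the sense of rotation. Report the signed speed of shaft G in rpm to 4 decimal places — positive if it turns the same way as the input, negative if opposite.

Stage 1 [64T→52T]: ω = 712.0000×64/52 = 876.3077 rpm, dir flips to −; running = −876.3077
Stage 2 [52T→75T]: ω = 876.3077×52/75 = 607.5733 rpm, dir flips to +; running = +607.5733
Stage 3 [63T→96T]: ω = 607.5733×63/96 = 398.7200 rpm, dir flips to −; running = −398.7200
Stage 4 [83T→52T]: ω = 398.7200×83/52 = 636.4185 rpm, dir flips to +; running = +636.4185
Stage 5 [24T→46T]: ω = 636.4185×24/46 = 332.0444 rpm, dir flips to −; running = −332.0444
Stage 6 [41T→40T]: ω = 332.0444×41/40 = 340.3455 rpm, dir flips to +; running = +340.3455

+340.3455 rpm (same as input, |ω| = 340.3455 rpm)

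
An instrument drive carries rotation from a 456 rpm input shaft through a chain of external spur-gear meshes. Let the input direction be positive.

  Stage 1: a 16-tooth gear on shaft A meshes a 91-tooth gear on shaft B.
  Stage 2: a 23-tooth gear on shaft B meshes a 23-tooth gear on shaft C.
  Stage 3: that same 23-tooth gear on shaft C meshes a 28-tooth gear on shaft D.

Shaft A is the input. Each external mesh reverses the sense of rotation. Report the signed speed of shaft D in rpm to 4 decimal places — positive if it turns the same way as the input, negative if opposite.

Stage 1 [16T→91T]: ω = 456.0000×16/91 = 80.1758 rpm, dir flips to −; running = −80.1758
Stage 2 [23T→23T]: ω = 80.1758×23/23 = 80.1758 rpm, dir flips to +; running = +80.1758
Stage 3 [23T→28T]: ω = 80.1758×23/28 = 65.8587 rpm, dir flips to −; running = −65.8587

-65.8587 rpm (opposite to input, |ω| = 65.8587 rpm)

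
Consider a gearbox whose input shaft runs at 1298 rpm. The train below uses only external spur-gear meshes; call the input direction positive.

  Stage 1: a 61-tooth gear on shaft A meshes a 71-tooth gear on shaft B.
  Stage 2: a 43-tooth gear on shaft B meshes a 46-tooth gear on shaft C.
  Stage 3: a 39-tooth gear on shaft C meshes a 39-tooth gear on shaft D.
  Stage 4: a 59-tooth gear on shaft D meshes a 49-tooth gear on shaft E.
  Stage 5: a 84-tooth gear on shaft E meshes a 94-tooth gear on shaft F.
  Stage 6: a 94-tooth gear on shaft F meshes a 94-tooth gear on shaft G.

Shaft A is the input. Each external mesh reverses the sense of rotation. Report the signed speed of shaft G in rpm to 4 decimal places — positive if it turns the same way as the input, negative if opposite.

Stage 1 [61T→71T]: ω = 1298.0000×61/71 = 1115.1831 rpm, dir flips to −; running = −1115.1831
Stage 2 [43T→46T]: ω = 1115.1831×43/46 = 1042.4538 rpm, dir flips to +; running = +1042.4538
Stage 3 [39T→39T]: ω = 1042.4538×39/39 = 1042.4538 rpm, dir flips to −; running = −1042.4538
Stage 4 [59T→49T]: ω = 1042.4538×59/49 = 1255.1994 rpm, dir flips to +; running = +1255.1994
Stage 5 [84T→94T]: ω = 1255.1994×84/94 = 1121.6676 rpm, dir flips to −; running = −1121.6676
Stage 6 [94T→94T]: ω = 1121.6676×94/94 = 1121.6676 rpm, dir flips to +; running = +1121.6676

+1121.6676 rpm (same as input, |ω| = 1121.6676 rpm)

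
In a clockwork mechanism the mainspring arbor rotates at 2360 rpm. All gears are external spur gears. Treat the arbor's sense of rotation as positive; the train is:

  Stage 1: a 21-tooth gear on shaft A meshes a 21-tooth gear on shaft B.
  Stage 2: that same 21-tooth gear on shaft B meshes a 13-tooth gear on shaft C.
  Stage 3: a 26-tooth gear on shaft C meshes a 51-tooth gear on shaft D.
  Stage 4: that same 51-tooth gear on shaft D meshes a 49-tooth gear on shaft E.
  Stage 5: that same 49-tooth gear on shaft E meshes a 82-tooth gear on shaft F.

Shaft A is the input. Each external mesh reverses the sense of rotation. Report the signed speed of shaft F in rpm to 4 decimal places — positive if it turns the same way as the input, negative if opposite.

-1208.7805 rpm (opposite to input, |ω| = 1208.7805 rpm)

Stage 1 [21T→21T]: ω = 2360.0000×21/21 = 2360.0000 rpm, dir flips to −; running = −2360.0000
Stage 2 [21T→13T]: ω = 2360.0000×21/13 = 3812.3077 rpm, dir flips to +; running = +3812.3077
Stage 3 [26T→51T]: ω = 3812.3077×26/51 = 1943.5294 rpm, dir flips to −; running = −1943.5294
Stage 4 [51T→49T]: ω = 1943.5294×51/49 = 2022.8571 rpm, dir flips to +; running = +2022.8571
Stage 5 [49T→82T]: ω = 2022.8571×49/82 = 1208.7805 rpm, dir flips to −; running = −1208.7805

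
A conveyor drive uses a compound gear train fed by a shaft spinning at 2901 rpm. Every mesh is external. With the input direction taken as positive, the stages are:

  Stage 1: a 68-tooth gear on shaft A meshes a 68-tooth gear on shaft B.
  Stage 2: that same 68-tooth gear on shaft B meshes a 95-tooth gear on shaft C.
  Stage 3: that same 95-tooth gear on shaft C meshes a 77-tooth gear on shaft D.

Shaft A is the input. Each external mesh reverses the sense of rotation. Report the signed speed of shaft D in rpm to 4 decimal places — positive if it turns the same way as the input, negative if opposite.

-2561.9221 rpm (opposite to input, |ω| = 2561.9221 rpm)

Stage 1 [68T→68T]: ω = 2901.0000×68/68 = 2901.0000 rpm, dir flips to −; running = −2901.0000
Stage 2 [68T→95T]: ω = 2901.0000×68/95 = 2076.5053 rpm, dir flips to +; running = +2076.5053
Stage 3 [95T→77T]: ω = 2076.5053×95/77 = 2561.9221 rpm, dir flips to −; running = −2561.9221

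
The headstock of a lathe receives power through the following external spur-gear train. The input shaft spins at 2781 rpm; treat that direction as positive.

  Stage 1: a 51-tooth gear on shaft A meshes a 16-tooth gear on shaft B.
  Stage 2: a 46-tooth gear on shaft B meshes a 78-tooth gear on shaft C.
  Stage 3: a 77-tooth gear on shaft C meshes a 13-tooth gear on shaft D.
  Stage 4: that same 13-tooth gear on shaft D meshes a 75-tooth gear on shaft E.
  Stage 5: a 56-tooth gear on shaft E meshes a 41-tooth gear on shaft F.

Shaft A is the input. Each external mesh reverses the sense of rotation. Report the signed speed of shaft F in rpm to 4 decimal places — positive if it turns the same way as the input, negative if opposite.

Stage 1 [51T→16T]: ω = 2781.0000×51/16 = 8864.4375 rpm, dir flips to −; running = −8864.4375
Stage 2 [46T→78T]: ω = 8864.4375×46/78 = 5227.7452 rpm, dir flips to +; running = +5227.7452
Stage 3 [77T→13T]: ω = 5227.7452×77/13 = 30964.3369 rpm, dir flips to −; running = −30964.3369
Stage 4 [13T→75T]: ω = 30964.3369×13/75 = 5367.1517 rpm, dir flips to +; running = +5367.1517
Stage 5 [56T→41T]: ω = 5367.1517×56/41 = 7330.7438 rpm, dir flips to −; running = −7330.7438

-7330.7438 rpm (opposite to input, |ω| = 7330.7438 rpm)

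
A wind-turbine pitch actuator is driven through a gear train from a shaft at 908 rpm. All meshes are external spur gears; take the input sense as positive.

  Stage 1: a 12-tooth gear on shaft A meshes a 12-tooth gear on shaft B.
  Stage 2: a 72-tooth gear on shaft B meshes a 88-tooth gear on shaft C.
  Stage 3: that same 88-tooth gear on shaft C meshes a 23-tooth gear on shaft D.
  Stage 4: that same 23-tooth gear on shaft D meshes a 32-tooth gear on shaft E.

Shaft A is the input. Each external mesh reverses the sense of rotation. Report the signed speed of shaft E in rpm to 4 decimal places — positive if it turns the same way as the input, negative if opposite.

+2043.0000 rpm (same as input, |ω| = 2043.0000 rpm)

Stage 1 [12T→12T]: ω = 908.0000×12/12 = 908.0000 rpm, dir flips to −; running = −908.0000
Stage 2 [72T→88T]: ω = 908.0000×72/88 = 742.9091 rpm, dir flips to +; running = +742.9091
Stage 3 [88T→23T]: ω = 742.9091×88/23 = 2842.4348 rpm, dir flips to −; running = −2842.4348
Stage 4 [23T→32T]: ω = 2842.4348×23/32 = 2043.0000 rpm, dir flips to +; running = +2043.0000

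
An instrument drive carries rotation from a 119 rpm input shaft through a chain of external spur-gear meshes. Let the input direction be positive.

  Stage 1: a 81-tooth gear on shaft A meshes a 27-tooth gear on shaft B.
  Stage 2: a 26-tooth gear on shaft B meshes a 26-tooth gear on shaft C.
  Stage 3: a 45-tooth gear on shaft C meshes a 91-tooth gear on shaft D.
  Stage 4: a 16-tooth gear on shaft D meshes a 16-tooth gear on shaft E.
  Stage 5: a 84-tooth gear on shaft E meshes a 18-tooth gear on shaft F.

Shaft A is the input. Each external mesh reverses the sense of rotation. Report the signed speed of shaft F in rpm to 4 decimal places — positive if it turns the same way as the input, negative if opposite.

Stage 1 [81T→27T]: ω = 119.0000×81/27 = 357.0000 rpm, dir flips to −; running = −357.0000
Stage 2 [26T→26T]: ω = 357.0000×26/26 = 357.0000 rpm, dir flips to +; running = +357.0000
Stage 3 [45T→91T]: ω = 357.0000×45/91 = 176.5385 rpm, dir flips to −; running = −176.5385
Stage 4 [16T→16T]: ω = 176.5385×16/16 = 176.5385 rpm, dir flips to +; running = +176.5385
Stage 5 [84T→18T]: ω = 176.5385×84/18 = 823.8462 rpm, dir flips to −; running = −823.8462

-823.8462 rpm (opposite to input, |ω| = 823.8462 rpm)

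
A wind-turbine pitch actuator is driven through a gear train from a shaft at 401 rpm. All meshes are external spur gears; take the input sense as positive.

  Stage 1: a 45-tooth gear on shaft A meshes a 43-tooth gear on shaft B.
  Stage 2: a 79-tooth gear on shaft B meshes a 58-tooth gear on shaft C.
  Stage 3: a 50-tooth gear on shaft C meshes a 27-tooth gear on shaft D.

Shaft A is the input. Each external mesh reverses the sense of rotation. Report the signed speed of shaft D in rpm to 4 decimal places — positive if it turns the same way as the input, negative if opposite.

Stage 1 [45T→43T]: ω = 401.0000×45/43 = 419.6512 rpm, dir flips to −; running = −419.6512
Stage 2 [79T→58T]: ω = 419.6512×79/58 = 571.5938 rpm, dir flips to +; running = +571.5938
Stage 3 [50T→27T]: ω = 571.5938×50/27 = 1058.5071 rpm, dir flips to −; running = −1058.5071

-1058.5071 rpm (opposite to input, |ω| = 1058.5071 rpm)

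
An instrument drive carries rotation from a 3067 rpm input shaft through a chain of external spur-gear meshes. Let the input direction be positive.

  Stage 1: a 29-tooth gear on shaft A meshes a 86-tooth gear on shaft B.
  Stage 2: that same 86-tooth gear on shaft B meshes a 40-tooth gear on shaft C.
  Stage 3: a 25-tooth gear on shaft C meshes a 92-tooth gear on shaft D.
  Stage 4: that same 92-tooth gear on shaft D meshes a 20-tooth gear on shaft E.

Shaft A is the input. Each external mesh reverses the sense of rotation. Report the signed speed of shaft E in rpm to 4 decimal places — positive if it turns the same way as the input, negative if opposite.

Stage 1 [29T→86T]: ω = 3067.0000×29/86 = 1034.2209 rpm, dir flips to −; running = −1034.2209
Stage 2 [86T→40T]: ω = 1034.2209×86/40 = 2223.5750 rpm, dir flips to +; running = +2223.5750
Stage 3 [25T→92T]: ω = 2223.5750×25/92 = 604.2323 rpm, dir flips to −; running = −604.2323
Stage 4 [92T→20T]: ω = 604.2323×92/20 = 2779.4687 rpm, dir flips to +; running = +2779.4687

+2779.4687 rpm (same as input, |ω| = 2779.4687 rpm)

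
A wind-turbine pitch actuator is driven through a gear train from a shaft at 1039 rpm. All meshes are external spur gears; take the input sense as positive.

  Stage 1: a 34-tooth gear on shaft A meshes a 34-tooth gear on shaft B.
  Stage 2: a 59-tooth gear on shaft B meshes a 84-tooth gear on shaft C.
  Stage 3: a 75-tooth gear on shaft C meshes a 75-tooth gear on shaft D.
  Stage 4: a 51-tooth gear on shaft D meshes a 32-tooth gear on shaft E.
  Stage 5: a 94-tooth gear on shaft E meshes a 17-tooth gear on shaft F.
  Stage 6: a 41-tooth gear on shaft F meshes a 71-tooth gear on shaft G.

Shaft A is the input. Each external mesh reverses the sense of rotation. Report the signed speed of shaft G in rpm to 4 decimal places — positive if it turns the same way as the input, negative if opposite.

Stage 1 [34T→34T]: ω = 1039.0000×34/34 = 1039.0000 rpm, dir flips to −; running = −1039.0000
Stage 2 [59T→84T]: ω = 1039.0000×59/84 = 729.7738 rpm, dir flips to +; running = +729.7738
Stage 3 [75T→75T]: ω = 729.7738×75/75 = 729.7738 rpm, dir flips to −; running = −729.7738
Stage 4 [51T→32T]: ω = 729.7738×51/32 = 1163.0770 rpm, dir flips to +; running = +1163.0770
Stage 5 [94T→17T]: ω = 1163.0770×94/17 = 6431.1317 rpm, dir flips to −; running = −6431.1317
Stage 6 [41T→71T]: ω = 6431.1317×41/71 = 3713.7521 rpm, dir flips to +; running = +3713.7521

+3713.7521 rpm (same as input, |ω| = 3713.7521 rpm)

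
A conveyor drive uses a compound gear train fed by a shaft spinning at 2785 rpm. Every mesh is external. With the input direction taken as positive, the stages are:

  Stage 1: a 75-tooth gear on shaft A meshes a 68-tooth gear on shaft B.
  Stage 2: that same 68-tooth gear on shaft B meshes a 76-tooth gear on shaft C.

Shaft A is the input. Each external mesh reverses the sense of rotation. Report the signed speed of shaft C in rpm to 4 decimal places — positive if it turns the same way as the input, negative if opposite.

Stage 1 [75T→68T]: ω = 2785.0000×75/68 = 3071.6912 rpm, dir flips to −; running = −3071.6912
Stage 2 [68T→76T]: ω = 3071.6912×68/76 = 2748.3553 rpm, dir flips to +; running = +2748.3553

+2748.3553 rpm (same as input, |ω| = 2748.3553 rpm)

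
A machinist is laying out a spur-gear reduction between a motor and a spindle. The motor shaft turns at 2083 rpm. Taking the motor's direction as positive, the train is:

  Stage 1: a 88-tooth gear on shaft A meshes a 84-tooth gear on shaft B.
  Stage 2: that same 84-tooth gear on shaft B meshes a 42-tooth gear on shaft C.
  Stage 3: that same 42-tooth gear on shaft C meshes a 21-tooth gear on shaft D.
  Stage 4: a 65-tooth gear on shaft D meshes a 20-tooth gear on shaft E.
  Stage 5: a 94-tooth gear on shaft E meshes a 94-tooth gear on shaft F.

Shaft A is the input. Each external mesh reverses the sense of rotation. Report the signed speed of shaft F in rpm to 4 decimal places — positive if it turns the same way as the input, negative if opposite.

-28368.4762 rpm (opposite to input, |ω| = 28368.4762 rpm)

Stage 1 [88T→84T]: ω = 2083.0000×88/84 = 2182.1905 rpm, dir flips to −; running = −2182.1905
Stage 2 [84T→42T]: ω = 2182.1905×84/42 = 4364.3810 rpm, dir flips to +; running = +4364.3810
Stage 3 [42T→21T]: ω = 4364.3810×42/21 = 8728.7619 rpm, dir flips to −; running = −8728.7619
Stage 4 [65T→20T]: ω = 8728.7619×65/20 = 28368.4762 rpm, dir flips to +; running = +28368.4762
Stage 5 [94T→94T]: ω = 28368.4762×94/94 = 28368.4762 rpm, dir flips to −; running = −28368.4762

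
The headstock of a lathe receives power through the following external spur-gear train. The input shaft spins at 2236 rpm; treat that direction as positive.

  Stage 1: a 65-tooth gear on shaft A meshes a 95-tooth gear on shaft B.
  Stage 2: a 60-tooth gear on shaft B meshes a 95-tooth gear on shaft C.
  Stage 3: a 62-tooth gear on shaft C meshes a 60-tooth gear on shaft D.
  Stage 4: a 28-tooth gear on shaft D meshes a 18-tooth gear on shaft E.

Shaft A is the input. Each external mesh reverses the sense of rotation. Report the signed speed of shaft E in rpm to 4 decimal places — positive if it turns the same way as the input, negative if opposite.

+1553.1563 rpm (same as input, |ω| = 1553.1563 rpm)

Stage 1 [65T→95T]: ω = 2236.0000×65/95 = 1529.8947 rpm, dir flips to −; running = −1529.8947
Stage 2 [60T→95T]: ω = 1529.8947×60/95 = 966.2493 rpm, dir flips to +; running = +966.2493
Stage 3 [62T→60T]: ω = 966.2493×62/60 = 998.4576 rpm, dir flips to −; running = −998.4576
Stage 4 [28T→18T]: ω = 998.4576×28/18 = 1553.1563 rpm, dir flips to +; running = +1553.1563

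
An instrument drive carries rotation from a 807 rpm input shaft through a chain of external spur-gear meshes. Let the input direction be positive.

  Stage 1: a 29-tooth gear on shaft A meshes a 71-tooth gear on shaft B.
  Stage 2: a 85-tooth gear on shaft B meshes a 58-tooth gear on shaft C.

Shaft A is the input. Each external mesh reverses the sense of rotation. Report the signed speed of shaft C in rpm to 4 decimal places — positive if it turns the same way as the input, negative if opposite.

+483.0634 rpm (same as input, |ω| = 483.0634 rpm)

Stage 1 [29T→71T]: ω = 807.0000×29/71 = 329.6197 rpm, dir flips to −; running = −329.6197
Stage 2 [85T→58T]: ω = 329.6197×85/58 = 483.0634 rpm, dir flips to +; running = +483.0634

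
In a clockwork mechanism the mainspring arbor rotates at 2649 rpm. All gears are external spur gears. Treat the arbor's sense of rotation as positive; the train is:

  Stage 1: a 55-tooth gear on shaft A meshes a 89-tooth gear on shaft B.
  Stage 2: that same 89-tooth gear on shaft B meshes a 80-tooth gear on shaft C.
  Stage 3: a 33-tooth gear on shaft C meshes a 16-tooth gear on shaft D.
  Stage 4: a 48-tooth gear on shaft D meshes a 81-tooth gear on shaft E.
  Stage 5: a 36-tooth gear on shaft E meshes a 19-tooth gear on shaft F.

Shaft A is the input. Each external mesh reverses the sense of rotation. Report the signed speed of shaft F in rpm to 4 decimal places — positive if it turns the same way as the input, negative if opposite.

-4217.4868 rpm (opposite to input, |ω| = 4217.4868 rpm)

Stage 1 [55T→89T]: ω = 2649.0000×55/89 = 1637.0225 rpm, dir flips to −; running = −1637.0225
Stage 2 [89T→80T]: ω = 1637.0225×89/80 = 1821.1875 rpm, dir flips to +; running = +1821.1875
Stage 3 [33T→16T]: ω = 1821.1875×33/16 = 3756.1992 rpm, dir flips to −; running = −3756.1992
Stage 4 [48T→81T]: ω = 3756.1992×48/81 = 2225.8958 rpm, dir flips to +; running = +2225.8958
Stage 5 [36T→19T]: ω = 2225.8958×36/19 = 4217.4868 rpm, dir flips to −; running = −4217.4868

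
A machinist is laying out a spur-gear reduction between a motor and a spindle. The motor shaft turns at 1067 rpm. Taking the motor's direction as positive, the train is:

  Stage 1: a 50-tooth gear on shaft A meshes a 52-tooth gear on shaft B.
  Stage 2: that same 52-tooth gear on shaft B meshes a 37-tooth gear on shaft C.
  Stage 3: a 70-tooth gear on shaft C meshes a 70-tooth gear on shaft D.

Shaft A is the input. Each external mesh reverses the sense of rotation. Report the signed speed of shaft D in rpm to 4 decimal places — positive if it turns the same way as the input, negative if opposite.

Stage 1 [50T→52T]: ω = 1067.0000×50/52 = 1025.9615 rpm, dir flips to −; running = −1025.9615
Stage 2 [52T→37T]: ω = 1025.9615×52/37 = 1441.8919 rpm, dir flips to +; running = +1441.8919
Stage 3 [70T→70T]: ω = 1441.8919×70/70 = 1441.8919 rpm, dir flips to −; running = −1441.8919

-1441.8919 rpm (opposite to input, |ω| = 1441.8919 rpm)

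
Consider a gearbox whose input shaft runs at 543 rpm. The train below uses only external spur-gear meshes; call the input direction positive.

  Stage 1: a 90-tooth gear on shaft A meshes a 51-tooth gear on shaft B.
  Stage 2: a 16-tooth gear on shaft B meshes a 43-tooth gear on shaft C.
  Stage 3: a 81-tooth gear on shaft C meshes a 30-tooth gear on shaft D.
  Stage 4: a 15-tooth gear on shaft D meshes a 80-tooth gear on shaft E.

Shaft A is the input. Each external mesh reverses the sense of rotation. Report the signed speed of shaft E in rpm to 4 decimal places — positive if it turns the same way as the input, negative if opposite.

Stage 1 [90T→51T]: ω = 543.0000×90/51 = 958.2353 rpm, dir flips to −; running = −958.2353
Stage 2 [16T→43T]: ω = 958.2353×16/43 = 356.5527 rpm, dir flips to +; running = +356.5527
Stage 3 [81T→30T]: ω = 356.5527×81/30 = 962.6922 rpm, dir flips to −; running = −962.6922
Stage 4 [15T→80T]: ω = 962.6922×15/80 = 180.5048 rpm, dir flips to +; running = +180.5048

+180.5048 rpm (same as input, |ω| = 180.5048 rpm)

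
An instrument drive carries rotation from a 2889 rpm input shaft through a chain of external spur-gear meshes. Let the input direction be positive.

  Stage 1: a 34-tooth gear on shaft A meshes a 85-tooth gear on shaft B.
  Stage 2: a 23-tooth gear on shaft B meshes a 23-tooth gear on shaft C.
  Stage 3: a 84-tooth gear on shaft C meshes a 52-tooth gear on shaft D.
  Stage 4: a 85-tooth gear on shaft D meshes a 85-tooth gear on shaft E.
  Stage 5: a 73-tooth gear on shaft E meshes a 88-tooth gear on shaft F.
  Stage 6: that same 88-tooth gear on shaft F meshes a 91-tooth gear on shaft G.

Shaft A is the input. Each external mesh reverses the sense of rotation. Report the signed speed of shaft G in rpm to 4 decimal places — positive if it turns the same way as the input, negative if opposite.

Stage 1 [34T→85T]: ω = 2889.0000×34/85 = 1155.6000 rpm, dir flips to −; running = −1155.6000
Stage 2 [23T→23T]: ω = 1155.6000×23/23 = 1155.6000 rpm, dir flips to +; running = +1155.6000
Stage 3 [84T→52T]: ω = 1155.6000×84/52 = 1866.7385 rpm, dir flips to −; running = −1866.7385
Stage 4 [85T→85T]: ω = 1866.7385×85/85 = 1866.7385 rpm, dir flips to +; running = +1866.7385
Stage 5 [73T→88T]: ω = 1866.7385×73/88 = 1548.5444 rpm, dir flips to −; running = −1548.5444
Stage 6 [88T→91T]: ω = 1548.5444×88/91 = 1497.4935 rpm, dir flips to +; running = +1497.4935

+1497.4935 rpm (same as input, |ω| = 1497.4935 rpm)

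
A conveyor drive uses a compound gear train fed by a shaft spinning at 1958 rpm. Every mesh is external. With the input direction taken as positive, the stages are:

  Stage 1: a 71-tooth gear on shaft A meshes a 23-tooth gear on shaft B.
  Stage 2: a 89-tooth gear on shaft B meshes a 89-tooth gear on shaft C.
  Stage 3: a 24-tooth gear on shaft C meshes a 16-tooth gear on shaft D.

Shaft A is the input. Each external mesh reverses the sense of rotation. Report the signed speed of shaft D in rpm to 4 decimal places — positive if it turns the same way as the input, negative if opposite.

-9066.3913 rpm (opposite to input, |ω| = 9066.3913 rpm)

Stage 1 [71T→23T]: ω = 1958.0000×71/23 = 6044.2609 rpm, dir flips to −; running = −6044.2609
Stage 2 [89T→89T]: ω = 6044.2609×89/89 = 6044.2609 rpm, dir flips to +; running = +6044.2609
Stage 3 [24T→16T]: ω = 6044.2609×24/16 = 9066.3913 rpm, dir flips to −; running = −9066.3913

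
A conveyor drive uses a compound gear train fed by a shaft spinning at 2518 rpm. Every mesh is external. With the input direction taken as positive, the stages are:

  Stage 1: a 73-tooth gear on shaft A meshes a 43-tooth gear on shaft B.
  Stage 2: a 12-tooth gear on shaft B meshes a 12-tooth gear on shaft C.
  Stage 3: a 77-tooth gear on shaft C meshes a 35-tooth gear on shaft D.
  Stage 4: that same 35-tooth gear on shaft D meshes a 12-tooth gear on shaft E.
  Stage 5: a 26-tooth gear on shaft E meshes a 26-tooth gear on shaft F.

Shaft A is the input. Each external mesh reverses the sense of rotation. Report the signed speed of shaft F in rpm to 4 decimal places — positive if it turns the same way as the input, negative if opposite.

-27429.6085 rpm (opposite to input, |ω| = 27429.6085 rpm)

Stage 1 [73T→43T]: ω = 2518.0000×73/43 = 4274.7442 rpm, dir flips to −; running = −4274.7442
Stage 2 [12T→12T]: ω = 4274.7442×12/12 = 4274.7442 rpm, dir flips to +; running = +4274.7442
Stage 3 [77T→35T]: ω = 4274.7442×77/35 = 9404.4372 rpm, dir flips to −; running = −9404.4372
Stage 4 [35T→12T]: ω = 9404.4372×35/12 = 27429.6085 rpm, dir flips to +; running = +27429.6085
Stage 5 [26T→26T]: ω = 27429.6085×26/26 = 27429.6085 rpm, dir flips to −; running = −27429.6085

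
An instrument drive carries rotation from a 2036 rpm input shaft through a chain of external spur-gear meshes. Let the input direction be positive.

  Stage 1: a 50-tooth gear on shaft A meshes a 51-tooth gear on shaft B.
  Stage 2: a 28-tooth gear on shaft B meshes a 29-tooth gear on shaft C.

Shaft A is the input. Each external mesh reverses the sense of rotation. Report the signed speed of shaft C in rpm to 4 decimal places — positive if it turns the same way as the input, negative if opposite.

Stage 1 [50T→51T]: ω = 2036.0000×50/51 = 1996.0784 rpm, dir flips to −; running = −1996.0784
Stage 2 [28T→29T]: ω = 1996.0784×28/29 = 1927.2481 rpm, dir flips to +; running = +1927.2481

+1927.2481 rpm (same as input, |ω| = 1927.2481 rpm)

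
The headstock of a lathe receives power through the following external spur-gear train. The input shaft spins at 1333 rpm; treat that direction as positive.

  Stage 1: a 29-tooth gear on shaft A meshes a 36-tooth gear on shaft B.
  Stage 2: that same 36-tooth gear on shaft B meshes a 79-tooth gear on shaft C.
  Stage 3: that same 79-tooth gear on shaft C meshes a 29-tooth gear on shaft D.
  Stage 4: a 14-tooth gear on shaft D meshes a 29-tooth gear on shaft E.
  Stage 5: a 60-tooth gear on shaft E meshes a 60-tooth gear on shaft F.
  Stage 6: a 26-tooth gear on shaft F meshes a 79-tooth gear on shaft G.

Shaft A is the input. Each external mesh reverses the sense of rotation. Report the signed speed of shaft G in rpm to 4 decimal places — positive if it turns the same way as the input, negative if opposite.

+211.7905 rpm (same as input, |ω| = 211.7905 rpm)

Stage 1 [29T→36T]: ω = 1333.0000×29/36 = 1073.8056 rpm, dir flips to −; running = −1073.8056
Stage 2 [36T→79T]: ω = 1073.8056×36/79 = 489.3291 rpm, dir flips to +; running = +489.3291
Stage 3 [79T→29T]: ω = 489.3291×79/29 = 1333.0000 rpm, dir flips to −; running = −1333.0000
Stage 4 [14T→29T]: ω = 1333.0000×14/29 = 643.5172 rpm, dir flips to +; running = +643.5172
Stage 5 [60T→60T]: ω = 643.5172×60/60 = 643.5172 rpm, dir flips to −; running = −643.5172
Stage 6 [26T→79T]: ω = 643.5172×26/79 = 211.7905 rpm, dir flips to +; running = +211.7905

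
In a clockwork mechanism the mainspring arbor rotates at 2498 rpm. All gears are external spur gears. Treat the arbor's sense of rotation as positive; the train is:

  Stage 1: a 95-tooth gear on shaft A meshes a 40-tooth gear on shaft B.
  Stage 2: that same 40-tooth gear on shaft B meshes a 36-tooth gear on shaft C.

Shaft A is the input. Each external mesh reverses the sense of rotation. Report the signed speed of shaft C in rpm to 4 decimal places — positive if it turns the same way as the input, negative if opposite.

Stage 1 [95T→40T]: ω = 2498.0000×95/40 = 5932.7500 rpm, dir flips to −; running = −5932.7500
Stage 2 [40T→36T]: ω = 5932.7500×40/36 = 6591.9444 rpm, dir flips to +; running = +6591.9444

+6591.9444 rpm (same as input, |ω| = 6591.9444 rpm)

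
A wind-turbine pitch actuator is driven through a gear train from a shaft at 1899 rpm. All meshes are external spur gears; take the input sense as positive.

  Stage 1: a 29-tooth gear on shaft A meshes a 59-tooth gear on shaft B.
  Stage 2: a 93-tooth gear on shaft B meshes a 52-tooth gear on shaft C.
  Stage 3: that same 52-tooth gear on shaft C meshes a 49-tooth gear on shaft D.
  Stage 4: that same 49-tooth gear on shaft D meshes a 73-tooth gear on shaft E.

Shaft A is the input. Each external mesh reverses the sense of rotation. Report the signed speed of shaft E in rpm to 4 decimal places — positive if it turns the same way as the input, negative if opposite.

Stage 1 [29T→59T]: ω = 1899.0000×29/59 = 933.4068 rpm, dir flips to −; running = −933.4068
Stage 2 [93T→52T]: ω = 933.4068×93/52 = 1669.3621 rpm, dir flips to +; running = +1669.3621
Stage 3 [52T→49T]: ω = 1669.3621×52/49 = 1771.5680 rpm, dir flips to −; running = −1771.5680
Stage 4 [49T→73T]: ω = 1771.5680×49/73 = 1189.1347 rpm, dir flips to +; running = +1189.1347

+1189.1347 rpm (same as input, |ω| = 1189.1347 rpm)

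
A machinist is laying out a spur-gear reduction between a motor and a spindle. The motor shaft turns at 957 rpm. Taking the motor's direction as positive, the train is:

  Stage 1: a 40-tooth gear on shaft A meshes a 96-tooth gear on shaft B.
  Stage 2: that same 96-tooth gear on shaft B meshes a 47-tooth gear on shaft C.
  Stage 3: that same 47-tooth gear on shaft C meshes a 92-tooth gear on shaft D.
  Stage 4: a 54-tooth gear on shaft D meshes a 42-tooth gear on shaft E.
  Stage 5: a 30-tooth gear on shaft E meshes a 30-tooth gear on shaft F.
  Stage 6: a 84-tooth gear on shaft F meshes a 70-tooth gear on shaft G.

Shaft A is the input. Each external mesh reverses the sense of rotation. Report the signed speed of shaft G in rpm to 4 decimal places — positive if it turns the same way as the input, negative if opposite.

Stage 1 [40T→96T]: ω = 957.0000×40/96 = 398.7500 rpm, dir flips to −; running = −398.7500
Stage 2 [96T→47T]: ω = 398.7500×96/47 = 814.4681 rpm, dir flips to +; running = +814.4681
Stage 3 [47T→92T]: ω = 814.4681×47/92 = 416.0870 rpm, dir flips to −; running = −416.0870
Stage 4 [54T→42T]: ω = 416.0870×54/42 = 534.9689 rpm, dir flips to +; running = +534.9689
Stage 5 [30T→30T]: ω = 534.9689×30/30 = 534.9689 rpm, dir flips to −; running = −534.9689
Stage 6 [84T→70T]: ω = 534.9689×84/70 = 641.9627 rpm, dir flips to +; running = +641.9627

+641.9627 rpm (same as input, |ω| = 641.9627 rpm)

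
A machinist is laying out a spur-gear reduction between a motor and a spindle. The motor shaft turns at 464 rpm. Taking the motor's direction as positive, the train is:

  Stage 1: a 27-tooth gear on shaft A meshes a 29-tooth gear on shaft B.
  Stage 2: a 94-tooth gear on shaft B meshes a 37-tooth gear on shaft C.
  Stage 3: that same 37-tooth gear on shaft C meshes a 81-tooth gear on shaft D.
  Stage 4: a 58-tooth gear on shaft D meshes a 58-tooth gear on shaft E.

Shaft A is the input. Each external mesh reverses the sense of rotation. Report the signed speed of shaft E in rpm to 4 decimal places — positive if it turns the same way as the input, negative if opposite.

+501.3333 rpm (same as input, |ω| = 501.3333 rpm)

Stage 1 [27T→29T]: ω = 464.0000×27/29 = 432.0000 rpm, dir flips to −; running = −432.0000
Stage 2 [94T→37T]: ω = 432.0000×94/37 = 1097.5135 rpm, dir flips to +; running = +1097.5135
Stage 3 [37T→81T]: ω = 1097.5135×37/81 = 501.3333 rpm, dir flips to −; running = −501.3333
Stage 4 [58T→58T]: ω = 501.3333×58/58 = 501.3333 rpm, dir flips to +; running = +501.3333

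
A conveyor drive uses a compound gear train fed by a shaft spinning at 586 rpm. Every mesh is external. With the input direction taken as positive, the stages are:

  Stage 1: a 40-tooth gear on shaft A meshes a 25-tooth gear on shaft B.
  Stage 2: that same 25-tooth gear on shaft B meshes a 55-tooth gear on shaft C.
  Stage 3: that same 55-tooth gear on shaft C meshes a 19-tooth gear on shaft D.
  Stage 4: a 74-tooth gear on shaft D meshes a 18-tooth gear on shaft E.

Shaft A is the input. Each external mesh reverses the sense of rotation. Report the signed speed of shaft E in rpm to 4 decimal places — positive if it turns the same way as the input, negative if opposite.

Stage 1 [40T→25T]: ω = 586.0000×40/25 = 937.6000 rpm, dir flips to −; running = −937.6000
Stage 2 [25T→55T]: ω = 937.6000×25/55 = 426.1818 rpm, dir flips to +; running = +426.1818
Stage 3 [55T→19T]: ω = 426.1818×55/19 = 1233.6842 rpm, dir flips to −; running = −1233.6842
Stage 4 [74T→18T]: ω = 1233.6842×74/18 = 5071.8129 rpm, dir flips to +; running = +5071.8129

+5071.8129 rpm (same as input, |ω| = 5071.8129 rpm)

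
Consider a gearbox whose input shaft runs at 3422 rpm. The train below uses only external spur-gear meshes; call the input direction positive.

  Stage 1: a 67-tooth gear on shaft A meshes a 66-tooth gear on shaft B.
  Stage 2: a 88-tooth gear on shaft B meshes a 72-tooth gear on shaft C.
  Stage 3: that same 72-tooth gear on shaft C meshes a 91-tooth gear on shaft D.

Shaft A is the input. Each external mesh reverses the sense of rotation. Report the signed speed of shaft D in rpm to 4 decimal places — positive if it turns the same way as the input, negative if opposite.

Stage 1 [67T→66T]: ω = 3422.0000×67/66 = 3473.8485 rpm, dir flips to −; running = −3473.8485
Stage 2 [88T→72T]: ω = 3473.8485×88/72 = 4245.8148 rpm, dir flips to +; running = +4245.8148
Stage 3 [72T→91T]: ω = 4245.8148×72/91 = 3359.3260 rpm, dir flips to −; running = −3359.3260

-3359.3260 rpm (opposite to input, |ω| = 3359.3260 rpm)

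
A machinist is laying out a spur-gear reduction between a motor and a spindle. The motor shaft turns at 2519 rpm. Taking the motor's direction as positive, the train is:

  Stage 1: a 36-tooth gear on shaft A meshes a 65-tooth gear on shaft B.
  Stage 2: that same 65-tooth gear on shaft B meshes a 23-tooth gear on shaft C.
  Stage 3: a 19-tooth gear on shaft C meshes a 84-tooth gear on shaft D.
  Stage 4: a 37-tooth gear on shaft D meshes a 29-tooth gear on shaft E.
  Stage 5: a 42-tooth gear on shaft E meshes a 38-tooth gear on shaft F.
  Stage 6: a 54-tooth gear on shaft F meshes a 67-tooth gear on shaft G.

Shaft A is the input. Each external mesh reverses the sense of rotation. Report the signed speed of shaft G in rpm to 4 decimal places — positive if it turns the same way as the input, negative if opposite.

+1013.5975 rpm (same as input, |ω| = 1013.5975 rpm)

Stage 1 [36T→65T]: ω = 2519.0000×36/65 = 1395.1385 rpm, dir flips to −; running = −1395.1385
Stage 2 [65T→23T]: ω = 1395.1385×65/23 = 3942.7826 rpm, dir flips to +; running = +3942.7826
Stage 3 [19T→84T]: ω = 3942.7826×19/84 = 891.8199 rpm, dir flips to −; running = −891.8199
Stage 4 [37T→29T]: ω = 891.8199×37/29 = 1137.8392 rpm, dir flips to +; running = +1137.8392
Stage 5 [42T→38T]: ω = 1137.8392×42/38 = 1257.6117 rpm, dir flips to −; running = −1257.6117
Stage 6 [54T→67T]: ω = 1257.6117×54/67 = 1013.5975 rpm, dir flips to +; running = +1013.5975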